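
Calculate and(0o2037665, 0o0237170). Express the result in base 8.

0o0037060

AND each oct digit independently (no carries):
  2&0=0, 0&2=0, 3&3=3, 7&7=7, 6&1=0, 6&7=6, 5&0=0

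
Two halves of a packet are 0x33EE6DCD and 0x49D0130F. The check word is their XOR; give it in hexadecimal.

0x7A3E7EC2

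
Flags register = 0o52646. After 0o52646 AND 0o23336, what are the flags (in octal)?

0o02206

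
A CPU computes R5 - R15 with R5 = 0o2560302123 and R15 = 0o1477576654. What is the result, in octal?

Subtract column by column in base 8:
  3-4 → 7 (borrow)
  2-5-1 → 4 (borrow)
  1-6-1 → 2 (borrow)
  2-6-1 → 3 (borrow)
  0-7-1 → 0 (borrow)
  3-5-1 → 5 (borrow)
  0-7-1 → 0 (borrow)
  6-7-1 → 6 (borrow)
  5-4-1 → 0
  2-1 → 1

0o1060503247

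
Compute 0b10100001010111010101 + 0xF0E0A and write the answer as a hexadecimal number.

0x1923DF

0b10100001010111010101 = 0xA15D5 in hexadecimal.
Add column by column in base 16, right to left:
  5+A = F
  D+0 = D
  5+E = 3 carry 1
  1+0+1 = 2
  A+F = 9 carry 1
  final carry 1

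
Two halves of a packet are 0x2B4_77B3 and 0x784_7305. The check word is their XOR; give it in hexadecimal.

XOR each hex digit independently (no carries):
  2^7=5, B^8=3, 4^4=0, 7^7=0, 7^3=4, B^0=B, 3^5=6

0x53004B6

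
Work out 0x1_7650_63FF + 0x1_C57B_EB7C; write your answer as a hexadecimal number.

0x33BCC4F7B

Add column by column in base 16, right to left:
  F+C = B carry 1
  F+7+1 = 7 carry 1
  3+B+1 = F
  6+E = 4 carry 1
  0+B+1 = C
  5+7 = C
  6+5 = B
  7+C = 3 carry 1
  1+1+1 = 3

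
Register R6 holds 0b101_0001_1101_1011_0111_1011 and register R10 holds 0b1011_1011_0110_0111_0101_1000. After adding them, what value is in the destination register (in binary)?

Add column by column in base 2, right to left:
  1+0 = 1
  1+0 = 1
  0+0 = 0
  1+1 = 0 carry 1
  1+1+1 = 1 carry 1
  1+0+1 = 0 carry 1
  1+1+1 = 1 carry 1
  0+0+1 = 1
  1+1 = 0 carry 1
  1+1+1 = 1 carry 1
  0+1+1 = 0 carry 1
  1+0+1 = 0 carry 1
  1+0+1 = 0 carry 1
  0+1+1 = 0 carry 1
  1+1+1 = 1 carry 1
  1+0+1 = 0 carry 1
  1+1+1 = 1 carry 1
  0+1+1 = 0 carry 1
  0+0+1 = 1
  0+1 = 1
  1+1 = 0 carry 1
  0+1+1 = 0 carry 1
  1+0+1 = 0 carry 1
  0+1+1 = 0 carry 1
  final carry 1

0b1000011010100001011010011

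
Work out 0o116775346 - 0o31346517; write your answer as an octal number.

0o65426627

Subtract column by column in base 8:
  6-7 → 7 (borrow)
  4-1-1 → 2
  3-5 → 6 (borrow)
  5-6-1 → 6 (borrow)
  7-4-1 → 2
  7-3 → 4
  6-1 → 5
  1-3 → 6 (borrow)
  1-0-1 → 0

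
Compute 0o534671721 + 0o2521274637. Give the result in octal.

0o3256166560

Add column by column in base 8, right to left:
  1+7 = 0 carry 1
  2+3+1 = 6
  7+6 = 5 carry 1
  1+4+1 = 6
  7+7 = 6 carry 1
  6+2+1 = 1 carry 1
  4+1+1 = 6
  3+2 = 5
  5+5 = 2 carry 1
  0+2+1 = 3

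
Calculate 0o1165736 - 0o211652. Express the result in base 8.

Subtract column by column in base 8:
  6-2 → 4
  3-5 → 6 (borrow)
  7-6-1 → 0
  5-1 → 4
  6-1 → 5
  1-2 → 7 (borrow)
  1-0-1 → 0

0o754064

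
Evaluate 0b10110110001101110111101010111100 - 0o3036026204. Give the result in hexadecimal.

0x9dbf4e38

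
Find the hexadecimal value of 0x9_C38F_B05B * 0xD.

0x7EEE4BF49F

Multiply each base-16 digit by 13, carrying:
  B×13 = 143 → write F carry 8
  5×13+8 = 73 → write 9 carry 4
  0×13+4 = 4 → write 4
  B×13 = 143 → write F carry 8
  F×13+8 = 203 → write B carry 12
  8×13+12 = 116 → write 4 carry 7
  3×13+7 = 46 → write E carry 2
  C×13+2 = 158 → write E carry 9
  9×13+9 = 126 → write E carry 7
  remaining carry: 7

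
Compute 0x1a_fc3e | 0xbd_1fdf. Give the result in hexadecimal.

0xbfffff

OR each hex digit independently (no carries):
  1|b=b, a|d=f, f|1=f, c|f=f, 3|d=f, e|f=f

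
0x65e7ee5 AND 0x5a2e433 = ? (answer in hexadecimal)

0x4026421

AND each hex digit independently (no carries):
  6&5=4, 5&a=0, e&2=2, 7&e=6, e&4=4, e&3=2, 5&3=1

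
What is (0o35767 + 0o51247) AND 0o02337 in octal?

Add column by column in base 8, right to left:
  7+7 = 6 carry 1
  6+4+1 = 3 carry 1
  7+2+1 = 2 carry 1
  5+1+1 = 7
  3+5 = 0 carry 1
  final carry 1
Sum = 0o107236; now AND with 0o02337:
  1&0=0, 0&0=0, 7&2=2, 2&3=2, 3&3=3, 6&7=6

0o2236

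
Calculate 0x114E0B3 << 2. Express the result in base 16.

2 bits is not a whole number of base-16 digits; in binary: 1000101001110000010110011 << 2 = 100010100111000001011001100.

0x45382CC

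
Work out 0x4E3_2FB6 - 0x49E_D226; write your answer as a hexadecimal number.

0x445D90

Subtract column by column in base 16:
  6-6 → 0
  B-2 → 9
  F-2 → D
  2-D → 5 (borrow)
  3-E-1 → 4 (borrow)
  E-9-1 → 4
  4-4 → 0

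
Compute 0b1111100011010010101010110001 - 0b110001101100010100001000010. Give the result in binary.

0b1001010101110000001001101111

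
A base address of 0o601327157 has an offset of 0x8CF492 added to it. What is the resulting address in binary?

0b110100100101010001100000001

0o601327157 = 0b110000001011010111001101111 in binary.
0x8CF492 = 0b100011001111010010010010 in binary.
Add column by column in base 2, right to left:
  1+0 = 1
  1+1 = 0 carry 1
  1+0+1 = 0 carry 1
  1+0+1 = 0 carry 1
  0+1+1 = 0 carry 1
  1+0+1 = 0 carry 1
  1+0+1 = 0 carry 1
  0+1+1 = 0 carry 1
  0+0+1 = 1
  1+0 = 1
  1+1 = 0 carry 1
  1+0+1 = 0 carry 1
  0+1+1 = 0 carry 1
  1+1+1 = 1 carry 1
  0+1+1 = 0 carry 1
  1+1+1 = 1 carry 1
  1+0+1 = 0 carry 1
  0+0+1 = 1
  1+1 = 0 carry 1
  0+1+1 = 0 carry 1
  0+0+1 = 1
  0+0 = 0
  0+0 = 0
  0+1 = 1
  0+0 = 0
  1+0 = 1
  1+0 = 1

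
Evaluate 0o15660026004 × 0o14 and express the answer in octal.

0o246100410060

Multiply each base-8 digit by 12, carrying:
  4×12 = 48 → write 0 carry 6
  0×12+6 = 6 → write 6
  0×12 = 0 → write 0
  6×12 = 72 → write 0 carry 9
  2×12+9 = 33 → write 1 carry 4
  0×12+4 = 4 → write 4
  0×12 = 0 → write 0
  6×12 = 72 → write 0 carry 9
  6×12+9 = 81 → write 1 carry 10
  5×12+10 = 70 → write 6 carry 8
  1×12+8 = 20 → write 4 carry 2
  remaining carry: 2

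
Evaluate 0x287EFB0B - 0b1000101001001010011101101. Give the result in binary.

0x287EFB0B = 0b101000011111101111101100001011 in binary.
Subtract column by column in base 2:
  1-1 → 0
  1-0 → 1
  0-1 → 1 (borrow)
  1-1-1 → 1 (borrow)
  0-0-1 → 1 (borrow)
  0-1-1 → 0 (borrow)
  0-1-1 → 0 (borrow)
  0-1-1 → 0 (borrow)
  1-0-1 → 0
  1-0 → 1
  0-1 → 1 (borrow)
  1-0-1 → 0
  1-1 → 0
  1-0 → 1
  1-0 → 1
  1-1 → 0
  0-0 → 0
  1-0 → 1
  1-1 → 0
  1-0 → 1
  1-1 → 0
  1-0 → 1
  1-0 → 1
  0-0 → 0
  0-1 → 1 (borrow)
  0-0-1 → 1 (borrow)
  0-0-1 → 1 (borrow)
  1-0-1 → 0
  0-0 → 0
  1-0 → 1

0b100111011010100110011000011110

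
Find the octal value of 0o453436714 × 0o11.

0o5210026054

Multiply each base-8 digit by 9, carrying:
  4×9 = 36 → write 4 carry 4
  1×9+4 = 13 → write 5 carry 1
  7×9+1 = 64 → write 0 carry 8
  6×9+8 = 62 → write 6 carry 7
  3×9+7 = 34 → write 2 carry 4
  4×9+4 = 40 → write 0 carry 5
  3×9+5 = 32 → write 0 carry 4
  5×9+4 = 49 → write 1 carry 6
  4×9+6 = 42 → write 2 carry 5
  remaining carry: 5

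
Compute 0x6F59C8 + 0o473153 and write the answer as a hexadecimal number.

0x71D033

0o473153 = 0x2766B in hexadecimal.
Add column by column in base 16, right to left:
  8+B = 3 carry 1
  C+6+1 = 3 carry 1
  9+6+1 = 0 carry 1
  5+7+1 = D
  F+2 = 1 carry 1
  6+0+1 = 7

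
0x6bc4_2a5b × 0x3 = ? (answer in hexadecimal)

0x1434c7f11

Multiply each base-16 digit by 3, carrying:
  b×3 = 33 → write 1 carry 2
  5×3+2 = 17 → write 1 carry 1
  a×3+1 = 31 → write f carry 1
  2×3+1 = 7 → write 7
  4×3 = 12 → write c
  c×3 = 36 → write 4 carry 2
  b×3+2 = 35 → write 3 carry 2
  6×3+2 = 20 → write 4 carry 1
  remaining carry: 1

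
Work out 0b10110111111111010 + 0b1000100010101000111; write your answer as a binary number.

Add column by column in base 2, right to left:
  0+1 = 1
  1+1 = 0 carry 1
  0+1+1 = 0 carry 1
  1+0+1 = 0 carry 1
  1+0+1 = 0 carry 1
  1+0+1 = 0 carry 1
  1+1+1 = 1 carry 1
  1+0+1 = 0 carry 1
  1+1+1 = 1 carry 1
  1+0+1 = 0 carry 1
  1+1+1 = 1 carry 1
  1+0+1 = 0 carry 1
  0+0+1 = 1
  1+0 = 1
  1+1 = 0 carry 1
  0+0+1 = 1
  1+0 = 1
  0+0 = 0
  0+1 = 1

0b1011011010101000001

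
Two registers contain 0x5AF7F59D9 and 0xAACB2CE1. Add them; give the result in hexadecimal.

Add column by column in base 16, right to left:
  9+1 = A
  D+E = B carry 1
  9+C+1 = 6 carry 1
  5+2+1 = 8
  F+B = A carry 1
  7+C+1 = 4 carry 1
  F+A+1 = A carry 1
  A+A+1 = 5 carry 1
  5+0+1 = 6

0x65A4A86BA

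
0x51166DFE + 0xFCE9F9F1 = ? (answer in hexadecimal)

Add column by column in base 16, right to left:
  E+1 = F
  F+F = E carry 1
  D+9+1 = 7 carry 1
  6+F+1 = 6 carry 1
  6+9+1 = 0 carry 1
  1+E+1 = 0 carry 1
  1+C+1 = E
  5+F = 4 carry 1
  final carry 1

0x14E0067EF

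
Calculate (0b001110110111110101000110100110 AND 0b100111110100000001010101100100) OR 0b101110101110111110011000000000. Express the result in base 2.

0b001110110111110101000110100110 AND 0b100111110100000001010101100100 = 0b000110110100000001000100100100.
Then OR with 0b101110101110111110011000000000.

0b101110111110111111011100100100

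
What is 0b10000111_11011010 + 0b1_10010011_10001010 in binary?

Add column by column in base 2, right to left:
  0+0 = 0
  1+1 = 0 carry 1
  0+0+1 = 1
  1+1 = 0 carry 1
  1+0+1 = 0 carry 1
  0+0+1 = 1
  1+0 = 1
  1+1 = 0 carry 1
  1+1+1 = 1 carry 1
  1+1+1 = 1 carry 1
  1+0+1 = 0 carry 1
  0+0+1 = 1
  0+1 = 1
  0+0 = 0
  0+0 = 0
  1+1 = 0 carry 1
  0+1+1 = 0 carry 1
  final carry 1

0b100001101101100100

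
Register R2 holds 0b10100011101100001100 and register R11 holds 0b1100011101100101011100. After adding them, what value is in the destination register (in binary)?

0b1111000001010001101000

Add column by column in base 2, right to left:
  0+0 = 0
  0+0 = 0
  1+1 = 0 carry 1
  1+1+1 = 1 carry 1
  0+1+1 = 0 carry 1
  0+0+1 = 1
  0+1 = 1
  0+0 = 0
  1+1 = 0 carry 1
  1+0+1 = 0 carry 1
  0+0+1 = 1
  1+1 = 0 carry 1
  1+1+1 = 1 carry 1
  1+0+1 = 0 carry 1
  0+1+1 = 0 carry 1
  0+1+1 = 0 carry 1
  0+1+1 = 0 carry 1
  1+0+1 = 0 carry 1
  0+0+1 = 1
  1+0 = 1
  0+1 = 1
  0+1 = 1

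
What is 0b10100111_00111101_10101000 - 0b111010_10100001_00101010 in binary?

0b11011001001110001111110

Subtract column by column in base 2:
  0-0 → 0
  0-1 → 1 (borrow)
  0-0-1 → 1 (borrow)
  1-1-1 → 1 (borrow)
  0-0-1 → 1 (borrow)
  1-1-1 → 1 (borrow)
  0-0-1 → 1 (borrow)
  1-0-1 → 0
  1-1 → 0
  0-0 → 0
  1-0 → 1
  1-0 → 1
  1-0 → 1
  1-1 → 0
  0-0 → 0
  0-1 → 1 (borrow)
  1-0-1 → 0
  1-1 → 0
  1-0 → 1
  0-1 → 1 (borrow)
  0-1-1 → 0 (borrow)
  1-1-1 → 1 (borrow)
  0-0-1 → 1 (borrow)
  1-0-1 → 0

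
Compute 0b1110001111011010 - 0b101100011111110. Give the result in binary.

0b1000101011011100

Subtract column by column in base 2:
  0-0 → 0
  1-1 → 0
  0-1 → 1 (borrow)
  1-1-1 → 1 (borrow)
  1-1-1 → 1 (borrow)
  0-1-1 → 0 (borrow)
  1-1-1 → 1 (borrow)
  1-1-1 → 1 (borrow)
  1-0-1 → 0
  1-0 → 1
  0-0 → 0
  0-1 → 1 (borrow)
  0-1-1 → 0 (borrow)
  1-0-1 → 0
  1-1 → 0
  1-0 → 1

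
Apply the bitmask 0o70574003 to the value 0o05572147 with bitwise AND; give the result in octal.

0o00570003

AND each oct digit independently (no carries):
  0&7=0, 5&0=0, 5&5=5, 7&7=7, 2&4=0, 1&0=0, 4&0=0, 7&3=3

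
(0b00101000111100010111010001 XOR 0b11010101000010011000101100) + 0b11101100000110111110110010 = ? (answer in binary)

0b111101010000101001110101111

First 0b00101000111100010111010001 XOR 0b11010101000010011000101100 = 0b11111101111110001111111101.
Add column by column in base 2, right to left:
  1+0 = 1
  0+1 = 1
  1+0 = 1
  1+0 = 1
  1+1 = 0 carry 1
  1+1+1 = 1 carry 1
  1+0+1 = 0 carry 1
  1+1+1 = 1 carry 1
  1+1+1 = 1 carry 1
  1+1+1 = 1 carry 1
  0+1+1 = 0 carry 1
  0+1+1 = 0 carry 1
  0+0+1 = 1
  1+1 = 0 carry 1
  1+1+1 = 1 carry 1
  1+0+1 = 0 carry 1
  1+0+1 = 0 carry 1
  1+0+1 = 0 carry 1
  1+0+1 = 0 carry 1
  0+0+1 = 1
  1+1 = 0 carry 1
  1+1+1 = 1 carry 1
  1+0+1 = 0 carry 1
  1+1+1 = 1 carry 1
  1+1+1 = 1 carry 1
  1+1+1 = 1 carry 1
  final carry 1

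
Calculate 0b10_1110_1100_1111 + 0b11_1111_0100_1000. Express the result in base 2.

Add column by column in base 2, right to left:
  1+0 = 1
  1+0 = 1
  1+0 = 1
  1+1 = 0 carry 1
  0+0+1 = 1
  0+0 = 0
  1+1 = 0 carry 1
  1+0+1 = 0 carry 1
  0+1+1 = 0 carry 1
  1+1+1 = 1 carry 1
  1+1+1 = 1 carry 1
  1+1+1 = 1 carry 1
  0+1+1 = 0 carry 1
  1+1+1 = 1 carry 1
  final carry 1

0b110111000010111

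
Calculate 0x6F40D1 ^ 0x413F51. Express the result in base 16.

XOR each hex digit independently (no carries):
  6^4=2, F^1=E, 4^3=7, 0^F=F, D^5=8, 1^1=0

0x2E7F80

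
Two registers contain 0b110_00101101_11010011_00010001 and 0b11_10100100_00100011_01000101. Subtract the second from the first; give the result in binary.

0b10100010011010111111001100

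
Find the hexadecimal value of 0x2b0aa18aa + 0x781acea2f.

0xa325702d9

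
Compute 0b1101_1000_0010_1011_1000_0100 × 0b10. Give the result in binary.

Multiply each base-2 digit by 2, carrying:
  0×2 = 0 → write 0
  0×2 = 0 → write 0
  1×2 = 2 → write 0 carry 1
  0×2+1 = 1 → write 1
  0×2 = 0 → write 0
  0×2 = 0 → write 0
  0×2 = 0 → write 0
  1×2 = 2 → write 0 carry 1
  1×2+1 = 3 → write 1 carry 1
  1×2+1 = 3 → write 1 carry 1
  0×2+1 = 1 → write 1
  1×2 = 2 → write 0 carry 1
  0×2+1 = 1 → write 1
  1×2 = 2 → write 0 carry 1
  0×2+1 = 1 → write 1
  0×2 = 0 → write 0
  0×2 = 0 → write 0
  0×2 = 0 → write 0
  0×2 = 0 → write 0
  1×2 = 2 → write 0 carry 1
  1×2+1 = 3 → write 1 carry 1
  0×2+1 = 1 → write 1
  1×2 = 2 → write 0 carry 1
  1×2+1 = 3 → write 1 carry 1
  remaining carry: 1

0b1101100000101011100001000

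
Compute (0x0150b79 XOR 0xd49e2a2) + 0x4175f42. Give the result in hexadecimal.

0x1174491d

First 0x0150b79 XOR 0xd49e2a2 = 0xd5ce9db.
Add column by column in base 16, right to left:
  b+2 = d
  d+4 = 1 carry 1
  9+f+1 = 9 carry 1
  e+5+1 = 4 carry 1
  c+7+1 = 4 carry 1
  5+1+1 = 7
  d+4 = 1 carry 1
  final carry 1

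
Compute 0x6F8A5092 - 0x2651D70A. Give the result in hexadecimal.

Subtract column by column in base 16:
  2-A → 8 (borrow)
  9-0-1 → 8
  0-7 → 9 (borrow)
  5-D-1 → 7 (borrow)
  A-1-1 → 8
  8-5 → 3
  F-6 → 9
  6-2 → 4

0x49387988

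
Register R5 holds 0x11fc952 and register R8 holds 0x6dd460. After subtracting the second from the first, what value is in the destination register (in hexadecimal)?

Subtract column by column in base 16:
  2-0 → 2
  5-6 → f (borrow)
  9-4-1 → 4
  c-d → f (borrow)
  f-d-1 → 1
  1-6 → b (borrow)
  1-0-1 → 0

0xb1f4f2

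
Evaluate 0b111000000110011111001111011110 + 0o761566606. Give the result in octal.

0b111000000110011111001111011110 = 0o7006371736 in octal.
Add column by column in base 8, right to left:
  6+6 = 4 carry 1
  3+0+1 = 4
  7+6 = 5 carry 1
  1+6+1 = 0 carry 1
  7+6+1 = 6 carry 1
  3+5+1 = 1 carry 1
  6+1+1 = 0 carry 1
  0+6+1 = 7
  0+7 = 7
  7+0 = 7

0o7770160544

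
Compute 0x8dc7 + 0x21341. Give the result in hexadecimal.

0x2a108

Add column by column in base 16, right to left:
  7+1 = 8
  c+4 = 0 carry 1
  d+3+1 = 1 carry 1
  8+1+1 = a
  0+2 = 2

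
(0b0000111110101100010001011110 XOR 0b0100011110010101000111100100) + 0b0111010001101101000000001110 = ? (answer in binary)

0b1011110010100110010111001000

First 0b0000111110101100010001011110 XOR 0b0100011110010101000111100100 = 0b0100100000111001010110111010.
Add column by column in base 2, right to left:
  0+0 = 0
  1+1 = 0 carry 1
  0+1+1 = 0 carry 1
  1+1+1 = 1 carry 1
  1+0+1 = 0 carry 1
  1+0+1 = 0 carry 1
  0+0+1 = 1
  1+0 = 1
  1+0 = 1
  0+0 = 0
  1+0 = 1
  0+0 = 0
  1+1 = 0 carry 1
  0+0+1 = 1
  0+1 = 1
  1+1 = 0 carry 1
  1+0+1 = 0 carry 1
  1+1+1 = 1 carry 1
  0+1+1 = 0 carry 1
  0+0+1 = 1
  0+0 = 0
  0+0 = 0
  0+1 = 1
  1+0 = 1
  0+1 = 1
  0+1 = 1
  1+1 = 0 carry 1
  final carry 1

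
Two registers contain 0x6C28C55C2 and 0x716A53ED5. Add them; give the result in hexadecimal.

Add column by column in base 16, right to left:
  2+5 = 7
  C+D = 9 carry 1
  5+E+1 = 4 carry 1
  5+3+1 = 9
  C+5 = 1 carry 1
  8+A+1 = 3 carry 1
  2+6+1 = 9
  C+1 = D
  6+7 = D

0xDD9319497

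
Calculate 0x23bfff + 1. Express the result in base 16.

0x23c000

The trailing 3 digits are F (max in base 16), so adding 1 cascades: they roll to 0 and the next digit up increments.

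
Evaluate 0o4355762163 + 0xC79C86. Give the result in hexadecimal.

0x247F80F9

0o4355762163 = 0x23B7E473 in hexadecimal.
Add column by column in base 16, right to left:
  3+6 = 9
  7+8 = F
  4+C = 0 carry 1
  E+9+1 = 8 carry 1
  7+7+1 = F
  B+C = 7 carry 1
  3+0+1 = 4
  2+0 = 2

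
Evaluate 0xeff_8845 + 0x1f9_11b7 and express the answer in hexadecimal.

0x10f899fc

Add column by column in base 16, right to left:
  5+7 = c
  4+b = f
  8+1 = 9
  8+1 = 9
  f+9 = 8 carry 1
  f+f+1 = f carry 1
  e+1+1 = 0 carry 1
  final carry 1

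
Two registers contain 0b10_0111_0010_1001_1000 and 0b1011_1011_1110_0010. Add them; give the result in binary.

Add column by column in base 2, right to left:
  0+0 = 0
  0+1 = 1
  0+0 = 0
  1+0 = 1
  1+0 = 1
  0+1 = 1
  0+1 = 1
  1+1 = 0 carry 1
  0+1+1 = 0 carry 1
  1+1+1 = 1 carry 1
  0+0+1 = 1
  0+1 = 1
  1+1 = 0 carry 1
  1+1+1 = 1 carry 1
  1+0+1 = 0 carry 1
  0+1+1 = 0 carry 1
  0+0+1 = 1
  1+0 = 1

0b110010111001111010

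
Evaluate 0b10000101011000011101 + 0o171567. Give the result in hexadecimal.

0b10000101011000011101 = 0x8561d in hexadecimal.
0o171567 = 0xf377 in hexadecimal.
Add column by column in base 16, right to left:
  d+7 = 4 carry 1
  1+7+1 = 9
  6+3 = 9
  5+f = 4 carry 1
  8+0+1 = 9

0x94994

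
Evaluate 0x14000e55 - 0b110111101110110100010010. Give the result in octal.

0x14000e55 = 0o2400007125 in octal.
0b110111101110110100010010 = 0o67566422 in octal.
Subtract column by column in base 8:
  5-2 → 3
  2-2 → 0
  1-4 → 5 (borrow)
  7-6-1 → 0
  0-6 → 2 (borrow)
  0-5-1 → 2 (borrow)
  0-7-1 → 0 (borrow)
  0-6-1 → 1 (borrow)
  4-0-1 → 3
  2-0 → 2

0o2310220503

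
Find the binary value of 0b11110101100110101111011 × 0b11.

Multiply each base-2 digit by 3, carrying:
  1×3 = 3 → write 1 carry 1
  1×3+1 = 4 → write 0 carry 2
  0×3+2 = 2 → write 0 carry 1
  1×3+1 = 4 → write 0 carry 2
  1×3+2 = 5 → write 1 carry 2
  1×3+2 = 5 → write 1 carry 2
  1×3+2 = 5 → write 1 carry 2
  0×3+2 = 2 → write 0 carry 1
  1×3+1 = 4 → write 0 carry 2
  0×3+2 = 2 → write 0 carry 1
  1×3+1 = 4 → write 0 carry 2
  1×3+2 = 5 → write 1 carry 2
  0×3+2 = 2 → write 0 carry 1
  0×3+1 = 1 → write 1
  1×3 = 3 → write 1 carry 1
  1×3+1 = 4 → write 0 carry 2
  0×3+2 = 2 → write 0 carry 1
  1×3+1 = 4 → write 0 carry 2
  0×3+2 = 2 → write 0 carry 1
  1×3+1 = 4 → write 0 carry 2
  1×3+2 = 5 → write 1 carry 2
  1×3+2 = 5 → write 1 carry 2
  1×3+2 = 5 → write 1 carry 2
  remaining carry: 10

0b1011100000110100001110001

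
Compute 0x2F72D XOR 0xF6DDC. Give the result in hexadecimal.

0xD9AF1

XOR each hex digit independently (no carries):
  2^F=D, F^6=9, 7^D=A, 2^D=F, D^C=1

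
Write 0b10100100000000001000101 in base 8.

0o24400105

Group the bits in threes: 010 100 100 000 000 001 000 101 → 24400105.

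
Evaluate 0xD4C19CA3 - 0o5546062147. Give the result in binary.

0b10100111001010010011100000111100

0xD4C19CA3 = 0b11010100110000011001110010100011 in binary.
0o5546062147 = 0b101101100110000110010001100111 in binary.
Subtract column by column in base 2:
  1-1 → 0
  1-1 → 0
  0-1 → 1 (borrow)
  0-0-1 → 1 (borrow)
  0-0-1 → 1 (borrow)
  1-1-1 → 1 (borrow)
  0-1-1 → 0 (borrow)
  1-0-1 → 0
  0-0 → 0
  0-0 → 0
  1-1 → 0
  1-0 → 1
  1-0 → 1
  0-1 → 1 (borrow)
  0-1-1 → 0 (borrow)
  1-0-1 → 0
  1-0 → 1
  0-0 → 0
  0-0 → 0
  0-1 → 1 (borrow)
  0-1-1 → 0 (borrow)
  0-0-1 → 1 (borrow)
  1-0-1 → 0
  1-1 → 0
  0-1 → 1 (borrow)
  0-0-1 → 1 (borrow)
  1-1-1 → 1 (borrow)
  0-1-1 → 0 (borrow)
  1-0-1 → 0
  0-1 → 1 (borrow)
  1-0-1 → 0
  1-0 → 1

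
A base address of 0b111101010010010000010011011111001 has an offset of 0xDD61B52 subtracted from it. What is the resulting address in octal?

0o73434405647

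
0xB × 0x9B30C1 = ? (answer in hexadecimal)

0x6AB184B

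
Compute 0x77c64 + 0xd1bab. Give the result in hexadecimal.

0x14980f

Add column by column in base 16, right to left:
  4+b = f
  6+a = 0 carry 1
  c+b+1 = 8 carry 1
  7+1+1 = 9
  7+d = 4 carry 1
  final carry 1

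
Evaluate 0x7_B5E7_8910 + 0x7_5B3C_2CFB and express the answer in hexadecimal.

0xF1123B60B

Add column by column in base 16, right to left:
  0+B = B
  1+F = 0 carry 1
  9+C+1 = 6 carry 1
  8+2+1 = B
  7+C = 3 carry 1
  E+3+1 = 2 carry 1
  5+B+1 = 1 carry 1
  B+5+1 = 1 carry 1
  7+7+1 = F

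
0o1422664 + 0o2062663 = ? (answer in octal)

Add column by column in base 8, right to left:
  4+3 = 7
  6+6 = 4 carry 1
  6+6+1 = 5 carry 1
  2+2+1 = 5
  2+6 = 0 carry 1
  4+0+1 = 5
  1+2 = 3

0o3505547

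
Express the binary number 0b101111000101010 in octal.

0o57052

Group the bits in threes: 101 111 000 101 010 → 57052.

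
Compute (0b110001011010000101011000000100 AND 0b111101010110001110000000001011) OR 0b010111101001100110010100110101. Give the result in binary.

0b110111111011100110010100110101

0b110001011010000101011000000100 AND 0b111101010110001110000000001011 = 0b110001010010000100000000000000.
Then OR with 0b010111101001100110010100110101.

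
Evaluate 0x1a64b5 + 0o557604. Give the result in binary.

0x1a64b5 = 0b110100110010010110101 in binary.
0o557604 = 0b101101111110000100 in binary.
Add column by column in base 2, right to left:
  1+0 = 1
  0+0 = 0
  1+1 = 0 carry 1
  0+0+1 = 1
  1+0 = 1
  1+0 = 1
  0+0 = 0
  1+1 = 0 carry 1
  0+1+1 = 0 carry 1
  0+1+1 = 0 carry 1
  1+1+1 = 1 carry 1
  0+1+1 = 0 carry 1
  0+1+1 = 0 carry 1
  1+0+1 = 0 carry 1
  1+1+1 = 1 carry 1
  0+1+1 = 0 carry 1
  0+0+1 = 1
  1+1 = 0 carry 1
  0+0+1 = 1
  1+0 = 1
  1+0 = 1

0b111010100010000111001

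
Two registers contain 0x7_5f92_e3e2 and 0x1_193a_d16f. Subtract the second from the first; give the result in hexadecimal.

Subtract column by column in base 16:
  2-f → 3 (borrow)
  e-6-1 → 7
  3-1 → 2
  e-d → 1
  2-a → 8 (borrow)
  9-3-1 → 5
  f-9 → 6
  5-1 → 4
  7-1 → 6

0x646581273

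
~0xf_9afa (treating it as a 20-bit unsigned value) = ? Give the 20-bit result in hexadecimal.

0x06505

Each hex digit d becomes f−d:
  f→0, 9→6, a→5, f→0, a→5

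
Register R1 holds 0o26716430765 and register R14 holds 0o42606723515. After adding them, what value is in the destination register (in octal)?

0o71525354502

Add column by column in base 8, right to left:
  5+5 = 2 carry 1
  6+1+1 = 0 carry 1
  7+5+1 = 5 carry 1
  0+3+1 = 4
  3+2 = 5
  4+7 = 3 carry 1
  6+6+1 = 5 carry 1
  1+0+1 = 2
  7+6 = 5 carry 1
  6+2+1 = 1 carry 1
  2+4+1 = 7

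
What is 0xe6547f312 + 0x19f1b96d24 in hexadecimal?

0x2857016036

Add column by column in base 16, right to left:
  2+4 = 6
  1+2 = 3
  3+d = 0 carry 1
  f+6+1 = 6 carry 1
  7+9+1 = 1 carry 1
  4+b+1 = 0 carry 1
  5+1+1 = 7
  6+f = 5 carry 1
  e+9+1 = 8 carry 1
  0+1+1 = 2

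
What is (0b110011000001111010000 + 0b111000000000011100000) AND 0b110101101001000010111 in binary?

Add column by column in base 2, right to left:
  0+0 = 0
  0+0 = 0
  0+0 = 0
  0+0 = 0
  1+0 = 1
  0+1 = 1
  1+1 = 0 carry 1
  1+1+1 = 1 carry 1
  1+0+1 = 0 carry 1
  1+0+1 = 0 carry 1
  0+0+1 = 1
  0+0 = 0
  0+0 = 0
  0+0 = 0
  0+0 = 0
  1+0 = 1
  1+0 = 1
  0+0 = 0
  0+1 = 1
  1+1 = 0 carry 1
  1+1+1 = 1 carry 1
  final carry 1
Sum = 0b1101011000010010110000; now AND with 0b110101101001000010111:
  1101011000010010110000
& 0110101101001000010111
= 0100001000000000010000

0b100001000000000010000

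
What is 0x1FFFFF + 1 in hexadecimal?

0x200000

The trailing 5 digits are F (max in base 16), so adding 1 cascades: they roll to 0 and the next digit up increments.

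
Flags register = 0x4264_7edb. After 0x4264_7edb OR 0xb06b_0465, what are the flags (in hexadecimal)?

0xf26f7eff

OR each hex digit independently (no carries):
  4|b=f, 2|0=2, 6|6=6, 4|b=f, 7|0=7, e|4=e, d|6=f, b|5=f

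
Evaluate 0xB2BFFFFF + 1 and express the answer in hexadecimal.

0xB2C00000

The trailing 5 digits are F (max in base 16), so adding 1 cascades: they roll to 0 and the next digit up increments.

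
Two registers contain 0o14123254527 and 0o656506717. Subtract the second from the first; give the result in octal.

Subtract column by column in base 8:
  7-7 → 0
  2-1 → 1
  5-7 → 6 (borrow)
  4-6-1 → 5 (borrow)
  5-0-1 → 4
  2-5 → 5 (borrow)
  3-6-1 → 4 (borrow)
  2-5-1 → 4 (borrow)
  1-6-1 → 2 (borrow)
  4-0-1 → 3
  1-0 → 1

0o13244545610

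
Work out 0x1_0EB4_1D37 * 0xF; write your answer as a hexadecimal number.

0xFDC8DB639

Multiply each base-16 digit by 15, carrying:
  7×15 = 105 → write 9 carry 6
  3×15+6 = 51 → write 3 carry 3
  D×15+3 = 198 → write 6 carry 12
  1×15+12 = 27 → write B carry 1
  4×15+1 = 61 → write D carry 3
  B×15+3 = 168 → write 8 carry 10
  E×15+10 = 220 → write C carry 13
  0×15+13 = 13 → write D
  1×15 = 15 → write F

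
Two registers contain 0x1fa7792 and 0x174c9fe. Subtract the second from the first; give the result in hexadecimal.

Subtract column by column in base 16:
  2-e → 4 (borrow)
  9-f-1 → 9 (borrow)
  7-9-1 → d (borrow)
  7-c-1 → a (borrow)
  a-4-1 → 5
  f-7 → 8
  1-1 → 0

0x85ad94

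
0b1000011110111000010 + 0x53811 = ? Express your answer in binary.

0b10010111010111010011

0x53811 = 0b1010011100000010001 in binary.
Add column by column in base 2, right to left:
  0+1 = 1
  1+0 = 1
  0+0 = 0
  0+0 = 0
  0+1 = 1
  0+0 = 0
  1+0 = 1
  1+0 = 1
  1+0 = 1
  0+0 = 0
  1+0 = 1
  1+1 = 0 carry 1
  1+1+1 = 1 carry 1
  1+1+1 = 1 carry 1
  0+0+1 = 1
  0+0 = 0
  0+1 = 1
  0+0 = 0
  1+1 = 0 carry 1
  final carry 1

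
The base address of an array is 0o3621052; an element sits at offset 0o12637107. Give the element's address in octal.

0o16460161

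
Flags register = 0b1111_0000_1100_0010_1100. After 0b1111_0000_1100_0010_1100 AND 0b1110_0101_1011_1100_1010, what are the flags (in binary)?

AND bit by bit (1 only where both bits are 1):
  11110000110000101100
& 11100101101111001010
= 11100000100000001000

0b11100000100000001000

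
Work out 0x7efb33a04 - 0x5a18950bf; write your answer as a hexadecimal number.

Subtract column by column in base 16:
  4-f → 5 (borrow)
  0-b-1 → 4 (borrow)
  a-0-1 → 9
  3-5 → e (borrow)
  3-9-1 → 9 (borrow)
  b-8-1 → 2
  f-1 → e
  e-a → 4
  7-5 → 2

0x24e29e945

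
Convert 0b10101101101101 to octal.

0o25555

Group the bits in threes: 010 101 101 101 101 → 25555.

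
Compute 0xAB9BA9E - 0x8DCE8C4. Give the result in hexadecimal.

0x1DCD1DA

Subtract column by column in base 16:
  E-4 → A
  9-C → D (borrow)
  A-8-1 → 1
  B-E → D (borrow)
  9-C-1 → C (borrow)
  B-D-1 → D (borrow)
  A-8-1 → 1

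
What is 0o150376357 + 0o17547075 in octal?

0o170145454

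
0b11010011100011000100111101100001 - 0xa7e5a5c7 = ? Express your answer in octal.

0b11010011100011000100111101100001 = 0o32343047541 in octal.
0xa7e5a5c7 = 0o24771322707 in octal.
Subtract column by column in base 8:
  1-7 → 2 (borrow)
  4-0-1 → 3
  5-7 → 6 (borrow)
  7-2-1 → 4
  4-2 → 2
  0-3 → 5 (borrow)
  3-1-1 → 1
  4-7 → 5 (borrow)
  3-7-1 → 3 (borrow)
  2-4-1 → 5 (borrow)
  3-2-1 → 0

0o5351524632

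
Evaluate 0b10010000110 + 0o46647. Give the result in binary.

0o46647 = 0b100110110100111 in binary.
Add column by column in base 2, right to left:
  0+1 = 1
  1+1 = 0 carry 1
  1+1+1 = 1 carry 1
  0+0+1 = 1
  0+0 = 0
  0+1 = 1
  0+0 = 0
  1+1 = 0 carry 1
  0+1+1 = 0 carry 1
  0+0+1 = 1
  1+1 = 0 carry 1
  0+1+1 = 0 carry 1
  0+0+1 = 1
  0+0 = 0
  0+1 = 1

0b101001000101101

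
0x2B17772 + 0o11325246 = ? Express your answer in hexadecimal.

0o11325246 = 0x25AAA6 in hexadecimal.
Add column by column in base 16, right to left:
  2+6 = 8
  7+A = 1 carry 1
  7+A+1 = 2 carry 1
  7+A+1 = 2 carry 1
  1+5+1 = 7
  B+2 = D
  2+0 = 2

0x2D72218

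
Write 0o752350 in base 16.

0x3D4E8

Each octal digit is 3 bits: 7=111 5=101 2=010 3=011 5=101 0=000.
Group the bits into nibbles: 0011 1101 0100 1110 1000 → 3D4E8.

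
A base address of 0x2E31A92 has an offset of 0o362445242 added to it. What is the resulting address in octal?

0o653262464

0x2E31A92 = 0o270615222 in octal.
Add column by column in base 8, right to left:
  2+2 = 4
  2+4 = 6
  2+2 = 4
  5+5 = 2 carry 1
  1+4+1 = 6
  6+4 = 2 carry 1
  0+2+1 = 3
  7+6 = 5 carry 1
  2+3+1 = 6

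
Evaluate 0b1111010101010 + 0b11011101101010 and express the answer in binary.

0b101011000010100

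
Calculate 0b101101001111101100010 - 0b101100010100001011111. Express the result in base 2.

Subtract column by column in base 2:
  0-1 → 1 (borrow)
  1-1-1 → 1 (borrow)
  0-1-1 → 0 (borrow)
  0-1-1 → 0 (borrow)
  0-1-1 → 0 (borrow)
  1-0-1 → 0
  1-1 → 0
  0-0 → 0
  1-0 → 1
  1-0 → 1
  1-0 → 1
  1-1 → 0
  1-0 → 1
  0-1 → 1 (borrow)
  0-0-1 → 1 (borrow)
  1-0-1 → 0
  0-0 → 0
  1-1 → 0
  1-1 → 0
  0-0 → 0
  1-1 → 0

0b111011100000011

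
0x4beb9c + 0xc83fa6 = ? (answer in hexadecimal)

0x1142b42

Add column by column in base 16, right to left:
  c+6 = 2 carry 1
  9+a+1 = 4 carry 1
  b+f+1 = b carry 1
  e+3+1 = 2 carry 1
  b+8+1 = 4 carry 1
  4+c+1 = 1 carry 1
  final carry 1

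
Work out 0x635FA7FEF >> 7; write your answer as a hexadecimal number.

0xC6BF4FF

7 bits is not a whole number of base-16 digits; in binary: 11000110101111110100111111111101111 >> 7 = 1100011010111111010011111111.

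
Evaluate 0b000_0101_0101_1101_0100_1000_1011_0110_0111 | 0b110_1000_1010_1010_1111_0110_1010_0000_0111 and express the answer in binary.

OR bit by bit (1 where either bit is 1):
  00001010101110101001000101101100111
| 11010001010101011110110101000000111
= 11011011111111111111110101101100111

0b11011011111111111111110101101100111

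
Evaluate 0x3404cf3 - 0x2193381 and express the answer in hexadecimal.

0x1271972

Subtract column by column in base 16:
  3-1 → 2
  f-8 → 7
  c-3 → 9
  4-3 → 1
  0-9 → 7 (borrow)
  4-1-1 → 2
  3-2 → 1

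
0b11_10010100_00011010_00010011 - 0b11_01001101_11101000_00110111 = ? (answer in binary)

0b10001100011000111011100

Subtract column by column in base 2:
  1-1 → 0
  1-1 → 0
  0-1 → 1 (borrow)
  0-0-1 → 1 (borrow)
  1-1-1 → 1 (borrow)
  0-1-1 → 0 (borrow)
  0-0-1 → 1 (borrow)
  0-0-1 → 1 (borrow)
  0-0-1 → 1 (borrow)
  1-0-1 → 0
  0-0 → 0
  1-1 → 0
  1-0 → 1
  0-1 → 1 (borrow)
  0-1-1 → 0 (borrow)
  0-1-1 → 0 (borrow)
  0-1-1 → 0 (borrow)
  0-0-1 → 1 (borrow)
  1-1-1 → 1 (borrow)
  0-1-1 → 0 (borrow)
  1-0-1 → 0
  0-0 → 0
  0-1 → 1 (borrow)
  1-0-1 → 0
  1-1 → 0
  1-1 → 0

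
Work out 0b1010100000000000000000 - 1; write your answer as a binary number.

0b1010011111111111111111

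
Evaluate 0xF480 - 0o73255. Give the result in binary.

0b111110111010011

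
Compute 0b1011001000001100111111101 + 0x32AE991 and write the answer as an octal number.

0o443601616

0b1011001000001100111111101 = 0o131014775 in octal.
0x32AE991 = 0o312564621 in octal.
Add column by column in base 8, right to left:
  5+1 = 6
  7+2 = 1 carry 1
  7+6+1 = 6 carry 1
  4+4+1 = 1 carry 1
  1+6+1 = 0 carry 1
  0+5+1 = 6
  1+2 = 3
  3+1 = 4
  1+3 = 4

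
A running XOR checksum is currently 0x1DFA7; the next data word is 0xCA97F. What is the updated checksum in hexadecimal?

0xD76D8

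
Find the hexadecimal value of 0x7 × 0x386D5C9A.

0x18AFD8836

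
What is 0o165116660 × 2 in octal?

0o352235540

Multiply each base-8 digit by 2, carrying:
  0×2 = 0 → write 0
  6×2 = 12 → write 4 carry 1
  6×2+1 = 13 → write 5 carry 1
  6×2+1 = 13 → write 5 carry 1
  1×2+1 = 3 → write 3
  1×2 = 2 → write 2
  5×2 = 10 → write 2 carry 1
  6×2+1 = 13 → write 5 carry 1
  1×2+1 = 3 → write 3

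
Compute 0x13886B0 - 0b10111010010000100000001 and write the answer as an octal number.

0o66662657

0x13886B0 = 0o116103260 in octal.
0b10111010010000100000001 = 0o27220401 in octal.
Subtract column by column in base 8:
  0-1 → 7 (borrow)
  6-0-1 → 5
  2-4 → 6 (borrow)
  3-0-1 → 2
  0-2 → 6 (borrow)
  1-2-1 → 6 (borrow)
  6-7-1 → 6 (borrow)
  1-2-1 → 6 (borrow)
  1-0-1 → 0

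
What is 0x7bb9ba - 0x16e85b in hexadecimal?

0x64d15f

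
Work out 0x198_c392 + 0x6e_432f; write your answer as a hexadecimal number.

0x20706c1

Add column by column in base 16, right to left:
  2+f = 1 carry 1
  9+2+1 = c
  3+3 = 6
  c+4 = 0 carry 1
  8+e+1 = 7 carry 1
  9+6+1 = 0 carry 1
  1+0+1 = 2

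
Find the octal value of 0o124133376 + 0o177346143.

0o323501541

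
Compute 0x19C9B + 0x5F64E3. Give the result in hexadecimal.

0x61017E

Add column by column in base 16, right to left:
  B+3 = E
  9+E = 7 carry 1
  C+4+1 = 1 carry 1
  9+6+1 = 0 carry 1
  1+F+1 = 1 carry 1
  0+5+1 = 6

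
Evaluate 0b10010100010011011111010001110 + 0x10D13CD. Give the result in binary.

0b10011100101101101001001011011

0x10D13CD = 0b1000011010001001111001101 in binary.
Add column by column in base 2, right to left:
  0+1 = 1
  1+0 = 1
  1+1 = 0 carry 1
  1+1+1 = 1 carry 1
  0+0+1 = 1
  0+0 = 0
  0+1 = 1
  1+1 = 0 carry 1
  0+1+1 = 0 carry 1
  1+1+1 = 1 carry 1
  1+0+1 = 0 carry 1
  1+0+1 = 0 carry 1
  1+1+1 = 1 carry 1
  1+0+1 = 0 carry 1
  0+0+1 = 1
  1+0 = 1
  1+1 = 0 carry 1
  0+0+1 = 1
  0+1 = 1
  1+1 = 0 carry 1
  0+0+1 = 1
  0+0 = 0
  0+0 = 0
  1+0 = 1
  0+1 = 1
  1+0 = 1
  0+0 = 0
  0+0 = 0
  1+0 = 1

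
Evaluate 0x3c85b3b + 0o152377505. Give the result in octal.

0x3c85b3b = 0o362055473 in octal.
Add column by column in base 8, right to left:
  3+5 = 0 carry 1
  7+0+1 = 0 carry 1
  4+5+1 = 2 carry 1
  5+7+1 = 5 carry 1
  5+7+1 = 5 carry 1
  0+3+1 = 4
  2+2 = 4
  6+5 = 3 carry 1
  3+1+1 = 5

0o534455200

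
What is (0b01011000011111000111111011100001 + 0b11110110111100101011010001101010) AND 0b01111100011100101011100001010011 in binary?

Add column by column in base 2, right to left:
  1+0 = 1
  0+1 = 1
  0+0 = 0
  0+1 = 1
  0+0 = 0
  1+1 = 0 carry 1
  1+1+1 = 1 carry 1
  1+0+1 = 0 carry 1
  0+0+1 = 1
  1+0 = 1
  1+1 = 0 carry 1
  1+0+1 = 0 carry 1
  1+1+1 = 1 carry 1
  1+1+1 = 1 carry 1
  1+0+1 = 0 carry 1
  0+1+1 = 0 carry 1
  0+0+1 = 1
  0+1 = 1
  1+0 = 1
  1+0 = 1
  1+1 = 0 carry 1
  1+1+1 = 1 carry 1
  1+1+1 = 1 carry 1
  0+1+1 = 0 carry 1
  0+0+1 = 1
  0+1 = 1
  0+1 = 1
  1+0 = 1
  1+1 = 0 carry 1
  0+1+1 = 0 carry 1
  1+1+1 = 1 carry 1
  0+1+1 = 0 carry 1
  final carry 1
Sum = 0b101001111011011110011001101001011; now AND with 0b01111100011100101011100001010011:
  101001111011011110011001101001011
& 001111100011100101011100001010011
= 001001100011000100011000001000011

0b1001100011000100011000001000011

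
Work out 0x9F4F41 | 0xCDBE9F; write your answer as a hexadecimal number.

OR each hex digit independently (no carries):
  9|C=D, F|D=F, 4|B=F, F|E=F, 4|9=D, 1|F=F

0xDFFFDF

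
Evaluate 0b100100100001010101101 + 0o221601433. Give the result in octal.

0b100100100001010101101 = 0o4441255 in octal.
Add column by column in base 8, right to left:
  5+3 = 0 carry 1
  5+3+1 = 1 carry 1
  2+4+1 = 7
  1+1 = 2
  4+0 = 4
  4+6 = 2 carry 1
  4+1+1 = 6
  0+2 = 2
  0+2 = 2

0o226242710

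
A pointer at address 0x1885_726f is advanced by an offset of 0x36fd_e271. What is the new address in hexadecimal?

Add column by column in base 16, right to left:
  f+1 = 0 carry 1
  6+7+1 = e
  2+2 = 4
  7+e = 5 carry 1
  5+d+1 = 3 carry 1
  8+f+1 = 8 carry 1
  8+6+1 = f
  1+3 = 4

0x4f8354e0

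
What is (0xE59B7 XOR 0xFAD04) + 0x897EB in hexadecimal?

First 0xE59B7 XOR 0xFAD04 = 0x1F4B3.
Add column by column in base 16, right to left:
  3+B = E
  B+E = 9 carry 1
  4+7+1 = C
  F+9 = 8 carry 1
  1+8+1 = A

0xA8C9E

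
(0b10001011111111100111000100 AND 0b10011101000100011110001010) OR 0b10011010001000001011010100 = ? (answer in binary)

0b10011011001100001111010100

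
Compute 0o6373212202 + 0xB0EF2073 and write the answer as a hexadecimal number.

0xE4DC34F5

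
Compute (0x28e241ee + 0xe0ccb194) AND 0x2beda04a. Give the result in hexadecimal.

Add column by column in base 16, right to left:
  e+4 = 2 carry 1
  e+9+1 = 8 carry 1
  1+1+1 = 3
  4+b = f
  2+c = e
  e+c = a carry 1
  8+0+1 = 9
  2+e = 0 carry 1
  final carry 1
Sum = 0x109aef382; now AND with 0x2beda04a:
  1&0=0, 0&2=0, 9&b=9, a&e=a, e&d=c, f&a=a, 3&0=0, 8&4=0, 2&a=2

0x9aca002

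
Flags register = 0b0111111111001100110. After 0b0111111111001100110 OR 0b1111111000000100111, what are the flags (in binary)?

0b1111111111001100111

OR bit by bit (1 where either bit is 1):
  0111111111001100110
| 1111111000000100111
= 1111111111001100111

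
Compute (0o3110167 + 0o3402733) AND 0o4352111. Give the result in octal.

0o4112100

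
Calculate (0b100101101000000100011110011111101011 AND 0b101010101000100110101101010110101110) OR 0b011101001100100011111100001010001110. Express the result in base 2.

0b111101101100100111111100011110101110

0b100101101000000100011110011111101011 AND 0b101010101000100110101101010110101110 = 0b100000101000000100001100010110101010.
Then OR with 0b011101001100100011111100001010001110.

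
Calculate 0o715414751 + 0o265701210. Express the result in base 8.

0o1203316161

Add column by column in base 8, right to left:
  1+0 = 1
  5+1 = 6
  7+2 = 1 carry 1
  4+1+1 = 6
  1+0 = 1
  4+7 = 3 carry 1
  5+5+1 = 3 carry 1
  1+6+1 = 0 carry 1
  7+2+1 = 2 carry 1
  final carry 1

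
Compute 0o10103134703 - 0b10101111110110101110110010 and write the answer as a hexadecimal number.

0x3E4D4E11

0o10103134703 = 0x410CB9C3 in hexadecimal.
0b10101111110110101110110010 = 0x2BF6BB2 in hexadecimal.
Subtract column by column in base 16:
  3-2 → 1
  C-B → 1
  9-B → E (borrow)
  B-6-1 → 4
  C-F → D (borrow)
  0-B-1 → 4 (borrow)
  1-2-1 → E (borrow)
  4-0-1 → 3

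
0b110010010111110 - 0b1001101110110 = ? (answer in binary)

Subtract column by column in base 2:
  0-0 → 0
  1-1 → 0
  1-1 → 0
  1-0 → 1
  1-1 → 0
  1-1 → 0
  0-1 → 1 (borrow)
  1-0-1 → 0
  0-1 → 1 (borrow)
  0-1-1 → 0 (borrow)
  1-0-1 → 0
  0-0 → 0
  0-1 → 1 (borrow)
  1-0-1 → 0
  1-0 → 1

0b101000101001000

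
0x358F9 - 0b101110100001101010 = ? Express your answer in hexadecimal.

0b101110100001101010 = 0x2E86A in hexadecimal.
Subtract column by column in base 16:
  9-A → F (borrow)
  F-6-1 → 8
  8-8 → 0
  5-E → 7 (borrow)
  3-2-1 → 0

0x708F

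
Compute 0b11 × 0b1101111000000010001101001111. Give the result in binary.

0b101001101000000110100111101101

Multiply each base-2 digit by 3, carrying:
  1×3 = 3 → write 1 carry 1
  1×3+1 = 4 → write 0 carry 2
  1×3+2 = 5 → write 1 carry 2
  1×3+2 = 5 → write 1 carry 2
  0×3+2 = 2 → write 0 carry 1
  0×3+1 = 1 → write 1
  1×3 = 3 → write 1 carry 1
  0×3+1 = 1 → write 1
  1×3 = 3 → write 1 carry 1
  1×3+1 = 4 → write 0 carry 2
  0×3+2 = 2 → write 0 carry 1
  0×3+1 = 1 → write 1
  0×3 = 0 → write 0
  1×3 = 3 → write 1 carry 1
  0×3+1 = 1 → write 1
  0×3 = 0 → write 0
  0×3 = 0 → write 0
  0×3 = 0 → write 0
  0×3 = 0 → write 0
  0×3 = 0 → write 0
  0×3 = 0 → write 0
  1×3 = 3 → write 1 carry 1
  1×3+1 = 4 → write 0 carry 2
  1×3+2 = 5 → write 1 carry 2
  1×3+2 = 5 → write 1 carry 2
  0×3+2 = 2 → write 0 carry 1
  1×3+1 = 4 → write 0 carry 2
  1×3+2 = 5 → write 1 carry 2
  remaining carry: 10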